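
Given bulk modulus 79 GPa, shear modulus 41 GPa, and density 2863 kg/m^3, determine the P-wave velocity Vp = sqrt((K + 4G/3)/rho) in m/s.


First compute the effective modulus:
K + 4G/3 = 79e9 + 4*41e9/3 = 133666666666.67 Pa
Then divide by density:
133666666666.67 / 2863 = 46687623.7047 Pa/(kg/m^3)
Take the square root:
Vp = sqrt(46687623.7047) = 6832.83 m/s

6832.83


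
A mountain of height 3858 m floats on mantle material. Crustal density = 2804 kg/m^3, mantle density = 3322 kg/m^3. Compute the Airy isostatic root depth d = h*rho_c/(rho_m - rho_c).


rho_m - rho_c = 3322 - 2804 = 518
d = 3858 * 2804 / 518
= 10817832 / 518
= 20883.85 m

20883.85


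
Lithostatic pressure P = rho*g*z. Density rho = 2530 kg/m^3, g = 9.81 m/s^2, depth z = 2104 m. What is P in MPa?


P = rho * g * z / 1e6
= 2530 * 9.81 * 2104 / 1e6
= 52219807.2 / 1e6
= 52.2198 MPa

52.2198


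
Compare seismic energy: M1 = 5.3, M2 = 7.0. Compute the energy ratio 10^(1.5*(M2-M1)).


M2 - M1 = 7.0 - 5.3 = 1.7
1.5 * 1.7 = 2.55
ratio = 10^2.55 = 354.81

354.81


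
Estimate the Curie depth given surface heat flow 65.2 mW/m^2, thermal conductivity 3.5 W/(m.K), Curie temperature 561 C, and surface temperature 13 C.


T_Curie - T_surf = 561 - 13 = 548 C
Convert q to W/m^2: 65.2 mW/m^2 = 0.0652 W/m^2
d = 548 * 3.5 / 0.0652 = 29417.18 m

29417.18


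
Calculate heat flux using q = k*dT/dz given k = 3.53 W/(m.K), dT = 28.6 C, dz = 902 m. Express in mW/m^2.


q = k * dT / dz * 1000
= 3.53 * 28.6 / 902 * 1000
= 0.111927 * 1000
= 111.9268 mW/m^2

111.9268


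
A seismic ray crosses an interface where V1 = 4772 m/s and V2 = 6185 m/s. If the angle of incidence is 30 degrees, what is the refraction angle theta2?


sin(theta1) = sin(30 deg) = 0.5
sin(theta2) = V2/V1 * sin(theta1) = 6185/4772 * 0.5 = 0.648051
theta2 = arcsin(0.648051) = 40.3948 degrees

40.3948


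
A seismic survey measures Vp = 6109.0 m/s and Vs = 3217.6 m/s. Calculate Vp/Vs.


Vp/Vs = 6109.0 / 3217.6
= 1.8986

1.8986


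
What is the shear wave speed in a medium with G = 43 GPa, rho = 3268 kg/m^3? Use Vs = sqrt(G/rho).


Convert G to Pa: G = 43e9 Pa
Compute G/rho = 43e9 / 3268 = 13157894.7368
Vs = sqrt(13157894.7368) = 3627.38 m/s

3627.38


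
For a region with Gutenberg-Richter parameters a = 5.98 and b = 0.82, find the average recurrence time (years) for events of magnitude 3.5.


log10(N) = 5.98 - 0.82*3.5 = 3.11
N = 10^3.11 = 1288.249552
T = 1/N = 1/1288.249552 = 0.0008 years

8.000000e-04


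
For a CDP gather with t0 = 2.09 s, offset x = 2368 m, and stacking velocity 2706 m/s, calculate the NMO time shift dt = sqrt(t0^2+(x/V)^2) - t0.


x/Vnmo = 2368/2706 = 0.875092
(x/Vnmo)^2 = 0.765787
t0^2 = 4.3681
sqrt(4.3681 + 0.765787) = 2.265808
dt = 2.265808 - 2.09 = 0.175808

0.175808


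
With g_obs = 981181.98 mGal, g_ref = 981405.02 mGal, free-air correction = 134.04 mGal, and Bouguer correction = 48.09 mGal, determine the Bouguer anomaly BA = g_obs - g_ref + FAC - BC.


BA = g_obs - g_ref + FAC - BC
= 981181.98 - 981405.02 + 134.04 - 48.09
= -137.09 mGal

-137.09


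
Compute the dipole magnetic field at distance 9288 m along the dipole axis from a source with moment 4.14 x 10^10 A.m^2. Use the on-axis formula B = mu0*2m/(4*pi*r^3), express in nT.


m = 4.14 x 10^10 = 41400000000 A.m^2
2m = 82800000000 A.m^2
r^3 = 9288^3 = 801247375872
B = (4pi*10^-7) * 82800000000 / (4*pi * 801247375872) * 1e9
= 104049.548687 / 10068771478990.3 * 1e9
= 10.3339 nT

10.3339


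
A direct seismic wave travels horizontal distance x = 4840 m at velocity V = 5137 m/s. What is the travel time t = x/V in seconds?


t = x / V
= 4840 / 5137
= 0.9422 s

0.9422


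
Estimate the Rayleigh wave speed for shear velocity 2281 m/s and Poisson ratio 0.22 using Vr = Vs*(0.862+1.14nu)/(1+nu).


Numerator factor = 0.862 + 1.14*0.22 = 1.1128
Denominator = 1 + 0.22 = 1.22
Vr = 2281 * 1.1128 / 1.22 = 2080.57 m/s

2080.57


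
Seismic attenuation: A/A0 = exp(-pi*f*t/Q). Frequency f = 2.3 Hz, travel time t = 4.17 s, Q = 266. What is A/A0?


pi*f*t/Q = pi*2.3*4.17/266 = 0.113274
A/A0 = exp(-0.113274) = 0.892906

0.892906


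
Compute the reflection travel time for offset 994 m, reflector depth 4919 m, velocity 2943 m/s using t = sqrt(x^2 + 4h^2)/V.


x^2 + 4h^2 = 994^2 + 4*4919^2 = 988036 + 96786244 = 97774280
sqrt(97774280) = 9888.0878
t = 9888.0878 / 2943 = 3.3599 s

3.3599


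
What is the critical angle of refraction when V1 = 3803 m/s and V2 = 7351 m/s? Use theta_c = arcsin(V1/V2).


V1/V2 = 3803/7351 = 0.517345
theta_c = arcsin(0.517345) = 31.1543 degrees

31.1543


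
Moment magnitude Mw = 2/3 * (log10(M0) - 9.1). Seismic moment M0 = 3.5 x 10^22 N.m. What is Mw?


log10(M0) = log10(3.5 x 10^22) = 22.5441
Mw = 2/3 * (22.5441 - 9.1)
= 2/3 * 13.4441
= 8.96

8.96


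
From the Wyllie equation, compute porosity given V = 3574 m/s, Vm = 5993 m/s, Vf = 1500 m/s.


1/V - 1/Vm = 1/3574 - 1/5993 = 0.00011294
1/Vf - 1/Vm = 1/1500 - 1/5993 = 0.00049981
phi = 0.00011294 / 0.00049981 = 0.226

0.226


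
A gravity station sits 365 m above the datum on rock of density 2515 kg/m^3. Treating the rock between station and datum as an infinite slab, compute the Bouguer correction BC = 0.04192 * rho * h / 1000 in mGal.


BC = 0.04192 * rho * h / 1000
= 0.04192 * 2515 * 365 / 1000
= 38.4815 mGal

38.4815


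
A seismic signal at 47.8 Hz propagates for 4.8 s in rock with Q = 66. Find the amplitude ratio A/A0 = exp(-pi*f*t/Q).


pi*f*t/Q = pi*47.8*4.8/66 = 10.921318
A/A0 = exp(-10.921318) = 1.8e-05

1.800000e-05


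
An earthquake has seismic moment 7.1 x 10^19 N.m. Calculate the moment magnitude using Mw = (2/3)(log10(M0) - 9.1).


log10(M0) = log10(7.1 x 10^19) = 19.8513
Mw = 2/3 * (19.8513 - 9.1)
= 2/3 * 10.7513
= 7.17

7.17


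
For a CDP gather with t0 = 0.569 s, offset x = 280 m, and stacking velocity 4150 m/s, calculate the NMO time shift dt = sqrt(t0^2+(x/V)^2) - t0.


x/Vnmo = 280/4150 = 0.06747
(x/Vnmo)^2 = 0.004552
t0^2 = 0.323761
sqrt(0.323761 + 0.004552) = 0.572986
dt = 0.572986 - 0.569 = 0.003986

0.003986


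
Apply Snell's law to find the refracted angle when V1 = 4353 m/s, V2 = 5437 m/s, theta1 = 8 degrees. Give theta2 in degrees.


sin(theta1) = sin(8 deg) = 0.139173
sin(theta2) = V2/V1 * sin(theta1) = 5437/4353 * 0.139173 = 0.17383
theta2 = arcsin(0.17383) = 10.0106 degrees

10.0106


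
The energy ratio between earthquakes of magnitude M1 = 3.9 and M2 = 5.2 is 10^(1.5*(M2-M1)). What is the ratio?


M2 - M1 = 5.2 - 3.9 = 1.3
1.5 * 1.3 = 1.95
ratio = 10^1.95 = 89.13

89.13


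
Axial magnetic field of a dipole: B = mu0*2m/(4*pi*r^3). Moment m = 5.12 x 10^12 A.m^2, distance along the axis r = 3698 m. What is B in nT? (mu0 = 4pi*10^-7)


m = 5.12 x 10^12 = 5120000000000 A.m^2
2m = 10240000000000 A.m^2
r^3 = 3698^3 = 50570904392
B = (4pi*10^-7) * 10240000000000 / (4*pi * 50570904392) * 1e9
= 12867963.509104 / 635492726893.2 * 1e9
= 20248.7975 nT

20248.7975


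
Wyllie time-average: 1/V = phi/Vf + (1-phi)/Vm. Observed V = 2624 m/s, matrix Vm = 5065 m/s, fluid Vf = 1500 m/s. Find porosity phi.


1/V - 1/Vm = 1/2624 - 1/5065 = 0.00018366
1/Vf - 1/Vm = 1/1500 - 1/5065 = 0.00046923
phi = 0.00018366 / 0.00046923 = 0.3914

0.3914


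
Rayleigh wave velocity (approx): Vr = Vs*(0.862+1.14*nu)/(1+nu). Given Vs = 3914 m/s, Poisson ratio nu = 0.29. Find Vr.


Numerator factor = 0.862 + 1.14*0.29 = 1.1926
Denominator = 1 + 0.29 = 1.29
Vr = 3914 * 1.1926 / 1.29 = 3618.48 m/s

3618.48


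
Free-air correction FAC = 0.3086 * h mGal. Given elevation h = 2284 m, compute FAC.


FAC = 0.3086 * h
= 0.3086 * 2284
= 704.8424 mGal

704.8424


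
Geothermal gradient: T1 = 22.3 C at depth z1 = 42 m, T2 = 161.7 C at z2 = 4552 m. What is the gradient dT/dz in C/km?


dT = 161.7 - 22.3 = 139.4 C
dz = 4552 - 42 = 4510 m
gradient = dT/dz * 1000 = 139.4/4510 * 1000 = 30.9091 C/km

30.9091


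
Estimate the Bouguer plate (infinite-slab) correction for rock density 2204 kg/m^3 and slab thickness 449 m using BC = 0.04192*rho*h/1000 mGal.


BC = 0.04192 * rho * h / 1000
= 0.04192 * 2204 * 449 / 1000
= 41.4839 mGal

41.4839


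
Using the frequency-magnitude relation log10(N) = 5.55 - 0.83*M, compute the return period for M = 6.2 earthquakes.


log10(N) = 5.55 - 0.83*6.2 = 0.404
N = 10^0.404 = 2.535129
T = 1/N = 1/2.535129 = 0.3945 years

0.3945


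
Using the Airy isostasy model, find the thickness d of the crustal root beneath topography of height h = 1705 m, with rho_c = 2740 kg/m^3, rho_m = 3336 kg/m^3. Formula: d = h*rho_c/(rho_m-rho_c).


rho_m - rho_c = 3336 - 2740 = 596
d = 1705 * 2740 / 596
= 4671700 / 596
= 7838.42 m

7838.42


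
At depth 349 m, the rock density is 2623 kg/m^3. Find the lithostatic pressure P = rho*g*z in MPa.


P = rho * g * z / 1e6
= 2623 * 9.81 * 349 / 1e6
= 8980338.87 / 1e6
= 8.9803 MPa

8.9803


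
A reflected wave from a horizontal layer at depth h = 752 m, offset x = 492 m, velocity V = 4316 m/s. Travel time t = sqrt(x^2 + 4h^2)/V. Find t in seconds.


x^2 + 4h^2 = 492^2 + 4*752^2 = 242064 + 2262016 = 2504080
sqrt(2504080) = 1582.4285
t = 1582.4285 / 4316 = 0.3666 s

0.3666


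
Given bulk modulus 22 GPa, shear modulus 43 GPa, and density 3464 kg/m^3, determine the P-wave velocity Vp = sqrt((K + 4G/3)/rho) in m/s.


First compute the effective modulus:
K + 4G/3 = 22e9 + 4*43e9/3 = 79333333333.33 Pa
Then divide by density:
79333333333.33 / 3464 = 22902232.4865 Pa/(kg/m^3)
Take the square root:
Vp = sqrt(22902232.4865) = 4785.63 m/s

4785.63


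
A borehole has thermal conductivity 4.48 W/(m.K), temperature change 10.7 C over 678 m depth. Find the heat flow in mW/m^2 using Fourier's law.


q = k * dT / dz * 1000
= 4.48 * 10.7 / 678 * 1000
= 0.070702 * 1000
= 70.7021 mW/m^2

70.7021


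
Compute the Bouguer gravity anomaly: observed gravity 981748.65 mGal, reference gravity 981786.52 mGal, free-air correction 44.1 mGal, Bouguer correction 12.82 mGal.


BA = g_obs - g_ref + FAC - BC
= 981748.65 - 981786.52 + 44.1 - 12.82
= -6.59 mGal

-6.59


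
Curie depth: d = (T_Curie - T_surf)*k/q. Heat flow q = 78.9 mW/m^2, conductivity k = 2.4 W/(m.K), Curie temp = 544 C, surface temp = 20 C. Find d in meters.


T_Curie - T_surf = 544 - 20 = 524 C
Convert q to W/m^2: 78.9 mW/m^2 = 0.0789 W/m^2
d = 524 * 2.4 / 0.0789 = 15939.16 m

15939.16


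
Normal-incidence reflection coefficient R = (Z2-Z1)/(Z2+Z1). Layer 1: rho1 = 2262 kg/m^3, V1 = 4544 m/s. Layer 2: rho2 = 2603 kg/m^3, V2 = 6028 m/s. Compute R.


Z1 = 2262 * 4544 = 10278528
Z2 = 2603 * 6028 = 15690884
R = (15690884 - 10278528) / (15690884 + 10278528) = 5412356 / 25969412 = 0.2084

0.2084


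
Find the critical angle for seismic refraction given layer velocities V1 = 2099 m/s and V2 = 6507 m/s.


V1/V2 = 2099/6507 = 0.322576
theta_c = arcsin(0.322576) = 18.8188 degrees

18.8188


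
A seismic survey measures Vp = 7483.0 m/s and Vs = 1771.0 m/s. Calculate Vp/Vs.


Vp/Vs = 7483.0 / 1771.0
= 4.2253

4.2253


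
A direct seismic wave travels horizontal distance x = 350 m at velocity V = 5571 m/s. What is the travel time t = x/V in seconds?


t = x / V
= 350 / 5571
= 0.0628 s

0.0628


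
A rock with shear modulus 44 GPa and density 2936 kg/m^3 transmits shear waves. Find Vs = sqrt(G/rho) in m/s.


Convert G to Pa: G = 44e9 Pa
Compute G/rho = 44e9 / 2936 = 14986376.0218
Vs = sqrt(14986376.0218) = 3871.22 m/s

3871.22


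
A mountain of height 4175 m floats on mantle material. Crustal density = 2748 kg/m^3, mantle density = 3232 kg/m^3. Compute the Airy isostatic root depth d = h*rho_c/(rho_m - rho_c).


rho_m - rho_c = 3232 - 2748 = 484
d = 4175 * 2748 / 484
= 11472900 / 484
= 23704.34 m

23704.34


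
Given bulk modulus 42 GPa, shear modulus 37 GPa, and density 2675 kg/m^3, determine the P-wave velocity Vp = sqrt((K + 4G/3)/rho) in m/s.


First compute the effective modulus:
K + 4G/3 = 42e9 + 4*37e9/3 = 91333333333.33 Pa
Then divide by density:
91333333333.33 / 2675 = 34143302.1807 Pa/(kg/m^3)
Take the square root:
Vp = sqrt(34143302.1807) = 5843.23 m/s

5843.23


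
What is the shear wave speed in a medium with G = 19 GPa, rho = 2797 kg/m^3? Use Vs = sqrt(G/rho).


Convert G to Pa: G = 19e9 Pa
Compute G/rho = 19e9 / 2797 = 6792992.492
Vs = sqrt(6792992.492) = 2606.34 m/s

2606.34


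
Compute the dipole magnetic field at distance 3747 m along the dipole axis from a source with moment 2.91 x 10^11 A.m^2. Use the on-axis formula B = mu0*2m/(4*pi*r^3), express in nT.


m = 2.91 x 10^11 = 291000000000 A.m^2
2m = 582000000000 A.m^2
r^3 = 3747^3 = 52607913723
B = (4pi*10^-7) * 582000000000 / (4*pi * 52607913723) * 1e9
= 731362.769756 / 661090541091.45 * 1e9
= 1106.2974 nT

1106.2974


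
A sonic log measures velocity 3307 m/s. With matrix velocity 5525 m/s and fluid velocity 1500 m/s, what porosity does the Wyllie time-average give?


1/V - 1/Vm = 1/3307 - 1/5525 = 0.00012139
1/Vf - 1/Vm = 1/1500 - 1/5525 = 0.00048567
phi = 0.00012139 / 0.00048567 = 0.2499

0.2499


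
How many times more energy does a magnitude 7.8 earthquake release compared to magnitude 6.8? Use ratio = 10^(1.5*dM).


M2 - M1 = 7.8 - 6.8 = 1.0
1.5 * 1.0 = 1.5
ratio = 10^1.5 = 31.62

31.62


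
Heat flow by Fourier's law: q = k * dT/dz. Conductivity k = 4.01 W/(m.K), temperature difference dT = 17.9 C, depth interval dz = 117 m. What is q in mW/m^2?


q = k * dT / dz * 1000
= 4.01 * 17.9 / 117 * 1000
= 0.613496 * 1000
= 613.4957 mW/m^2

613.4957


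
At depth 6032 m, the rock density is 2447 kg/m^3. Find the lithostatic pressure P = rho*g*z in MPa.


P = rho * g * z / 1e6
= 2447 * 9.81 * 6032 / 1e6
= 144798582.24 / 1e6
= 144.7986 MPa

144.7986


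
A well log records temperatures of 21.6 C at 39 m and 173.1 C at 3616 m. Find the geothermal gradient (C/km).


dT = 173.1 - 21.6 = 151.5 C
dz = 3616 - 39 = 3577 m
gradient = dT/dz * 1000 = 151.5/3577 * 1000 = 42.3539 C/km

42.3539


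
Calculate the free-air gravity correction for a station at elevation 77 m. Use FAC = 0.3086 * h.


FAC = 0.3086 * h
= 0.3086 * 77
= 23.7622 mGal

23.7622


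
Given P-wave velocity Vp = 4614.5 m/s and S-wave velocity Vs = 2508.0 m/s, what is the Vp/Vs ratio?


Vp/Vs = 4614.5 / 2508.0
= 1.8399

1.8399


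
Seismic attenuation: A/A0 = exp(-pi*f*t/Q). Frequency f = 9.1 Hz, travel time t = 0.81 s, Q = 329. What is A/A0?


pi*f*t/Q = pi*9.1*0.81/329 = 0.070385
A/A0 = exp(-0.070385) = 0.932035

0.932035


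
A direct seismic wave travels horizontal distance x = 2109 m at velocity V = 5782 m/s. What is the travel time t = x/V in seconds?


t = x / V
= 2109 / 5782
= 0.3648 s

0.3648


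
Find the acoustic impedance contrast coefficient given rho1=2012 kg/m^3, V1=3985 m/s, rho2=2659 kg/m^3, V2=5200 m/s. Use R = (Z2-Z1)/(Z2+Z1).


Z1 = 2012 * 3985 = 8017820
Z2 = 2659 * 5200 = 13826800
R = (13826800 - 8017820) / (13826800 + 8017820) = 5808980 / 21844620 = 0.2659

0.2659


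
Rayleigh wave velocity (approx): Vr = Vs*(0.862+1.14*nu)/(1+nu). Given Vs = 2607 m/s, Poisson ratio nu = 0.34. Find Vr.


Numerator factor = 0.862 + 1.14*0.34 = 1.2496
Denominator = 1 + 0.34 = 1.34
Vr = 2607 * 1.2496 / 1.34 = 2431.12 m/s

2431.12


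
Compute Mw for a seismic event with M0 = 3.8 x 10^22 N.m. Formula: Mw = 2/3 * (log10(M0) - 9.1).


log10(M0) = log10(3.8 x 10^22) = 22.5798
Mw = 2/3 * (22.5798 - 9.1)
= 2/3 * 13.4798
= 8.99

8.99


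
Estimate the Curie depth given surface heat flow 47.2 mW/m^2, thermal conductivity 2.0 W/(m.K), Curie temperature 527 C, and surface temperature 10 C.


T_Curie - T_surf = 527 - 10 = 517 C
Convert q to W/m^2: 47.2 mW/m^2 = 0.0472 W/m^2
d = 517 * 2.0 / 0.0472 = 21906.78 m

21906.78


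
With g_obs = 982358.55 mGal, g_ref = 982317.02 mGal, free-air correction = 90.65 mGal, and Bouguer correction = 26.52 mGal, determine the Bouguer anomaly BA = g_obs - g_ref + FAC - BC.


BA = g_obs - g_ref + FAC - BC
= 982358.55 - 982317.02 + 90.65 - 26.52
= 105.66 mGal

105.66


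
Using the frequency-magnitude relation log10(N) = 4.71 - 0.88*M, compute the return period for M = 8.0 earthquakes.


log10(N) = 4.71 - 0.88*8.0 = -2.33
N = 10^-2.33 = 0.004677
T = 1/N = 1/0.004677 = 213.7962 years

213.7962


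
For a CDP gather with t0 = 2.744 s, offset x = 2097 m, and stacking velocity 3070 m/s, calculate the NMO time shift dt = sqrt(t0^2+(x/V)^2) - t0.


x/Vnmo = 2097/3070 = 0.683062
(x/Vnmo)^2 = 0.466574
t0^2 = 7.529536
sqrt(7.529536 + 0.466574) = 2.827739
dt = 2.827739 - 2.744 = 0.083739

0.083739


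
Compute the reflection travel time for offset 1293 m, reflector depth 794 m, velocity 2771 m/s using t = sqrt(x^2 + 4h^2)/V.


x^2 + 4h^2 = 1293^2 + 4*794^2 = 1671849 + 2521744 = 4193593
sqrt(4193593) = 2047.8264
t = 2047.8264 / 2771 = 0.739 s

0.739


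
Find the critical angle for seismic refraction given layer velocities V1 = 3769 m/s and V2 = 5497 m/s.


V1/V2 = 3769/5497 = 0.685647
theta_c = arcsin(0.685647) = 43.2865 degrees

43.2865


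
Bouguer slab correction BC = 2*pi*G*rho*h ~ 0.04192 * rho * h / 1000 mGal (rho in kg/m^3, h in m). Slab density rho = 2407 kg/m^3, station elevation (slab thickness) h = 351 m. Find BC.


BC = 0.04192 * rho * h / 1000
= 0.04192 * 2407 * 351 / 1000
= 35.4164 mGal

35.4164


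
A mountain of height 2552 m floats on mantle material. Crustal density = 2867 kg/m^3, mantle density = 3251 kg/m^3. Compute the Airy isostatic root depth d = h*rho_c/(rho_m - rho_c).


rho_m - rho_c = 3251 - 2867 = 384
d = 2552 * 2867 / 384
= 7316584 / 384
= 19053.6 m

19053.6


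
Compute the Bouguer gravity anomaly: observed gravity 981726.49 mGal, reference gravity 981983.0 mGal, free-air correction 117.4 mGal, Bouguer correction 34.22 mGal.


BA = g_obs - g_ref + FAC - BC
= 981726.49 - 981983.0 + 117.4 - 34.22
= -173.33 mGal

-173.33


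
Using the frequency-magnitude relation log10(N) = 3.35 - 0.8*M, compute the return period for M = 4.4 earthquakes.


log10(N) = 3.35 - 0.8*4.4 = -0.17
N = 10^-0.17 = 0.676083
T = 1/N = 1/0.676083 = 1.4791 years

1.4791


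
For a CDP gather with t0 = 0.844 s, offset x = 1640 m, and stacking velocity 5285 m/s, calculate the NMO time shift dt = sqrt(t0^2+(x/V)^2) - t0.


x/Vnmo = 1640/5285 = 0.310312
(x/Vnmo)^2 = 0.096294
t0^2 = 0.712336
sqrt(0.712336 + 0.096294) = 0.899238
dt = 0.899238 - 0.844 = 0.055238

0.055238


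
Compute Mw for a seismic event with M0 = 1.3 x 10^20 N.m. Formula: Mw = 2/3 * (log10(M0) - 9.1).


log10(M0) = log10(1.3 x 10^20) = 20.1139
Mw = 2/3 * (20.1139 - 9.1)
= 2/3 * 11.0139
= 7.34

7.34


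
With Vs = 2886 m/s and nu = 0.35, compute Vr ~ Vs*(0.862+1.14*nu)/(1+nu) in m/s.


Numerator factor = 0.862 + 1.14*0.35 = 1.261
Denominator = 1 + 0.35 = 1.35
Vr = 2886 * 1.261 / 1.35 = 2695.74 m/s

2695.74


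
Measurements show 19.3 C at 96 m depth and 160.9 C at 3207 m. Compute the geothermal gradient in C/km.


dT = 160.9 - 19.3 = 141.6 C
dz = 3207 - 96 = 3111 m
gradient = dT/dz * 1000 = 141.6/3111 * 1000 = 45.5159 C/km

45.5159


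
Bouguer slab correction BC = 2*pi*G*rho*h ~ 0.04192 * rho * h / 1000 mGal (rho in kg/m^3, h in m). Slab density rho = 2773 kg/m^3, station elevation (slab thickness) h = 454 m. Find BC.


BC = 0.04192 * rho * h / 1000
= 0.04192 * 2773 * 454 / 1000
= 52.7748 mGal

52.7748


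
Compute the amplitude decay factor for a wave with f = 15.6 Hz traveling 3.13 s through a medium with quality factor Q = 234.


pi*f*t/Q = pi*15.6*3.13/234 = 0.655546
A/A0 = exp(-0.655546) = 0.519159

0.519159


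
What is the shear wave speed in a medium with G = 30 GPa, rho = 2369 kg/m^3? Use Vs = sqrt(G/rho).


Convert G to Pa: G = 30e9 Pa
Compute G/rho = 30e9 / 2369 = 12663571.1271
Vs = sqrt(12663571.1271) = 3558.59 m/s

3558.59


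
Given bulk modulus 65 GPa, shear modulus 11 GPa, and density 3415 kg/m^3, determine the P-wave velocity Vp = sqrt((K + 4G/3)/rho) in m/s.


First compute the effective modulus:
K + 4G/3 = 65e9 + 4*11e9/3 = 79666666666.67 Pa
Then divide by density:
79666666666.67 / 3415 = 23328452.9039 Pa/(kg/m^3)
Take the square root:
Vp = sqrt(23328452.9039) = 4829.95 m/s

4829.95


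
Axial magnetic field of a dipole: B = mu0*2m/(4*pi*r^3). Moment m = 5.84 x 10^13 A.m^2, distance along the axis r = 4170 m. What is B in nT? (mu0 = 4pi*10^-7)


m = 5.84 x 10^13 = 58400000000000 A.m^2
2m = 116800000000000 A.m^2
r^3 = 4170^3 = 72511713000
B = (4pi*10^-7) * 116800000000000 / (4*pi * 72511713000) * 1e9
= 146775208.775715 / 911209059440.05 * 1e9
= 161077.4248 nT

161077.4248


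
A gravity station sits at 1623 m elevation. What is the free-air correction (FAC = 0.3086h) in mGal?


FAC = 0.3086 * h
= 0.3086 * 1623
= 500.8578 mGal

500.8578


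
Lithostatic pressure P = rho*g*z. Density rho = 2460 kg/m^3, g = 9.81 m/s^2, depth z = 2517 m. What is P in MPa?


P = rho * g * z / 1e6
= 2460 * 9.81 * 2517 / 1e6
= 60741754.2 / 1e6
= 60.7418 MPa

60.7418


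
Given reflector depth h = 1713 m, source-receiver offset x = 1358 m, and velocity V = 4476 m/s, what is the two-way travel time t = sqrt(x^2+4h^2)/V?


x^2 + 4h^2 = 1358^2 + 4*1713^2 = 1844164 + 11737476 = 13581640
sqrt(13581640) = 3685.3277
t = 3685.3277 / 4476 = 0.8234 s

0.8234


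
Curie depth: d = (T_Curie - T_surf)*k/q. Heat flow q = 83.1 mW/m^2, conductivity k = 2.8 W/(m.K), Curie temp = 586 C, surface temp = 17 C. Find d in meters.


T_Curie - T_surf = 586 - 17 = 569 C
Convert q to W/m^2: 83.1 mW/m^2 = 0.0831 W/m^2
d = 569 * 2.8 / 0.0831 = 19172.08 m

19172.08


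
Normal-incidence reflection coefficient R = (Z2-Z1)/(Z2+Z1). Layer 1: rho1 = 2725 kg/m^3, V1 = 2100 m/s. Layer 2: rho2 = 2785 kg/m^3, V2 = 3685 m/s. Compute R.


Z1 = 2725 * 2100 = 5722500
Z2 = 2785 * 3685 = 10262725
R = (10262725 - 5722500) / (10262725 + 5722500) = 4540225 / 15985225 = 0.284

0.284


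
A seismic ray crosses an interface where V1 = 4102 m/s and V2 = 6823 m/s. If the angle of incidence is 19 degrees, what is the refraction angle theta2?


sin(theta1) = sin(19 deg) = 0.325568
sin(theta2) = V2/V1 * sin(theta1) = 6823/4102 * 0.325568 = 0.541529
theta2 = arcsin(0.541529) = 32.7878 degrees

32.7878


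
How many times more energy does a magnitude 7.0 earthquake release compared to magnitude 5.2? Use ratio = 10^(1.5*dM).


M2 - M1 = 7.0 - 5.2 = 1.8
1.5 * 1.8 = 2.7
ratio = 10^2.7 = 501.19

501.19


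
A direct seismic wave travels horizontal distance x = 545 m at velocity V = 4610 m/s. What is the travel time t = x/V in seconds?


t = x / V
= 545 / 4610
= 0.1182 s

0.1182


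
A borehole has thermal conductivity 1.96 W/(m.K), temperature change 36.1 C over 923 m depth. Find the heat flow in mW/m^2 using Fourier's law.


q = k * dT / dz * 1000
= 1.96 * 36.1 / 923 * 1000
= 0.076659 * 1000
= 76.6587 mW/m^2

76.6587


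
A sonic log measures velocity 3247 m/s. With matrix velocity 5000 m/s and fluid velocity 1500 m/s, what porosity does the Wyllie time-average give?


1/V - 1/Vm = 1/3247 - 1/5000 = 0.00010798
1/Vf - 1/Vm = 1/1500 - 1/5000 = 0.00046667
phi = 0.00010798 / 0.00046667 = 0.2314

0.2314


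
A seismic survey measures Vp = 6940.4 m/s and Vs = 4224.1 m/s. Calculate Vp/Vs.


Vp/Vs = 6940.4 / 4224.1
= 1.643

1.643


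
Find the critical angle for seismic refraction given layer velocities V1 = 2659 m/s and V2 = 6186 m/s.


V1/V2 = 2659/6186 = 0.429842
theta_c = arcsin(0.429842) = 25.4575 degrees

25.4575


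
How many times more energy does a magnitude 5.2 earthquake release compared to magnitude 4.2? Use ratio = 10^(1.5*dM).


M2 - M1 = 5.2 - 4.2 = 1.0
1.5 * 1.0 = 1.5
ratio = 10^1.5 = 31.62

31.62


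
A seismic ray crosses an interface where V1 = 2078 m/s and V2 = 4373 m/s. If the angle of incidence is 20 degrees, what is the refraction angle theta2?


sin(theta1) = sin(20 deg) = 0.34202
sin(theta2) = V2/V1 * sin(theta1) = 4373/2078 * 0.34202 = 0.719757
theta2 = arcsin(0.719757) = 46.0344 degrees

46.0344


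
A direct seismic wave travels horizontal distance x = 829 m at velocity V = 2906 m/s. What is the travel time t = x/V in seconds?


t = x / V
= 829 / 2906
= 0.2853 s

0.2853


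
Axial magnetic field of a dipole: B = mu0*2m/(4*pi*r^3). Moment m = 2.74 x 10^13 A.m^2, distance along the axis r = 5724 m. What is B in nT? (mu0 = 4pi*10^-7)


m = 2.74 x 10^13 = 27400000000000 A.m^2
2m = 54800000000000 A.m^2
r^3 = 5724^3 = 187542143424
B = (4pi*10^-7) * 54800000000000 / (4*pi * 187542143424) * 1e9
= 68863710.966688 / 2356724080077.29 * 1e9
= 29220.099 nT

29220.099


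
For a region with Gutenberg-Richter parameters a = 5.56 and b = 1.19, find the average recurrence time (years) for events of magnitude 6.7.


log10(N) = 5.56 - 1.19*6.7 = -2.413
N = 10^-2.413 = 0.003864
T = 1/N = 1/0.003864 = 258.8213 years

258.8213


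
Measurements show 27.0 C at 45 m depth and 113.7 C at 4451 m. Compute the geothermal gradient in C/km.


dT = 113.7 - 27.0 = 86.7 C
dz = 4451 - 45 = 4406 m
gradient = dT/dz * 1000 = 86.7/4406 * 1000 = 19.6777 C/km

19.6777


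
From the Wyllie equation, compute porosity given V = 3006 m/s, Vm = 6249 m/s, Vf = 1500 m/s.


1/V - 1/Vm = 1/3006 - 1/6249 = 0.00017264
1/Vf - 1/Vm = 1/1500 - 1/6249 = 0.00050664
phi = 0.00017264 / 0.00050664 = 0.3408

0.3408


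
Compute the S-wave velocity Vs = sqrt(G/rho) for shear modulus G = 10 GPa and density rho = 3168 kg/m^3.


Convert G to Pa: G = 10e9 Pa
Compute G/rho = 10e9 / 3168 = 3156565.6566
Vs = sqrt(3156565.6566) = 1776.67 m/s

1776.67


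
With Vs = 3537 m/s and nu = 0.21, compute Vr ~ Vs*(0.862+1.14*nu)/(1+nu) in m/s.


Numerator factor = 0.862 + 1.14*0.21 = 1.1014
Denominator = 1 + 0.21 = 1.21
Vr = 3537 * 1.1014 / 1.21 = 3219.55 m/s

3219.55


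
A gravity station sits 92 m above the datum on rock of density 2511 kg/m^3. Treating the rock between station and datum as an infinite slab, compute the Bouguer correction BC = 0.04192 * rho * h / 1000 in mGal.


BC = 0.04192 * rho * h / 1000
= 0.04192 * 2511 * 92 / 1000
= 9.684 mGal

9.684


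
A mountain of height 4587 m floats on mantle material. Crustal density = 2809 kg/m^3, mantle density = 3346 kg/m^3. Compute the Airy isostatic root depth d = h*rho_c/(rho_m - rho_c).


rho_m - rho_c = 3346 - 2809 = 537
d = 4587 * 2809 / 537
= 12884883 / 537
= 23994.2 m

23994.2


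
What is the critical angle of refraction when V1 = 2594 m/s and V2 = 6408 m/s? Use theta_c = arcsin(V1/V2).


V1/V2 = 2594/6408 = 0.404806
theta_c = arcsin(0.404806) = 23.879 degrees

23.879


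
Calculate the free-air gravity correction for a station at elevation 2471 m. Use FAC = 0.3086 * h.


FAC = 0.3086 * h
= 0.3086 * 2471
= 762.5506 mGal

762.5506


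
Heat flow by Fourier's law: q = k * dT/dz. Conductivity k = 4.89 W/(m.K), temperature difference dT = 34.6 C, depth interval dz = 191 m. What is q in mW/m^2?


q = k * dT / dz * 1000
= 4.89 * 34.6 / 191 * 1000
= 0.885832 * 1000
= 885.8325 mW/m^2

885.8325


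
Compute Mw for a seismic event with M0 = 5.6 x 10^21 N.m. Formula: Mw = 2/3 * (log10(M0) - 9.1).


log10(M0) = log10(5.6 x 10^21) = 21.7482
Mw = 2/3 * (21.7482 - 9.1)
= 2/3 * 12.6482
= 8.43

8.43


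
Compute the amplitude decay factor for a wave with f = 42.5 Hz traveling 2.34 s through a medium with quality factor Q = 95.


pi*f*t/Q = pi*42.5*2.34/95 = 3.288751
A/A0 = exp(-3.288751) = 0.0373

0.0373


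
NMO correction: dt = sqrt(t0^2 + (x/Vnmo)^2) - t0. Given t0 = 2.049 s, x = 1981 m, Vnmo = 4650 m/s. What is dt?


x/Vnmo = 1981/4650 = 0.426022
(x/Vnmo)^2 = 0.181494
t0^2 = 4.198401
sqrt(4.198401 + 0.181494) = 2.09282
dt = 2.09282 - 2.049 = 0.04382

0.04382


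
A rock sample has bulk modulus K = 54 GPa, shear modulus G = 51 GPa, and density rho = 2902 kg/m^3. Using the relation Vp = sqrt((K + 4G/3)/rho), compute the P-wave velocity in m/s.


First compute the effective modulus:
K + 4G/3 = 54e9 + 4*51e9/3 = 122000000000.0 Pa
Then divide by density:
122000000000.0 / 2902 = 42039972.4328 Pa/(kg/m^3)
Take the square root:
Vp = sqrt(42039972.4328) = 6483.82 m/s

6483.82


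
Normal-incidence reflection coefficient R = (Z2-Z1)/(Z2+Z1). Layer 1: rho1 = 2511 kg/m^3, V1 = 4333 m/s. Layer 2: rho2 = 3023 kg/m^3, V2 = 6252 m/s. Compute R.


Z1 = 2511 * 4333 = 10880163
Z2 = 3023 * 6252 = 18899796
R = (18899796 - 10880163) / (18899796 + 10880163) = 8019633 / 29779959 = 0.2693

0.2693


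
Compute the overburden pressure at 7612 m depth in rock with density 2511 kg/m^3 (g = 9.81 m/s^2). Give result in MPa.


P = rho * g * z / 1e6
= 2511 * 9.81 * 7612 / 1e6
= 187505710.92 / 1e6
= 187.5057 MPa

187.5057


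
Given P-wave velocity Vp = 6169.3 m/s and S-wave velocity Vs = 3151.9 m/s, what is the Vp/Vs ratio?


Vp/Vs = 6169.3 / 3151.9
= 1.9573

1.9573


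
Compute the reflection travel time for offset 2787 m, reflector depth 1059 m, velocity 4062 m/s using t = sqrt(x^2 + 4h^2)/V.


x^2 + 4h^2 = 2787^2 + 4*1059^2 = 7767369 + 4485924 = 12253293
sqrt(12253293) = 3500.4704
t = 3500.4704 / 4062 = 0.8618 s

0.8618


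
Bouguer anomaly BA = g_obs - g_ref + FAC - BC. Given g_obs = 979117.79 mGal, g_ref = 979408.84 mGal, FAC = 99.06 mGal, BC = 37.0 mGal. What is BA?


BA = g_obs - g_ref + FAC - BC
= 979117.79 - 979408.84 + 99.06 - 37.0
= -228.99 mGal

-228.99


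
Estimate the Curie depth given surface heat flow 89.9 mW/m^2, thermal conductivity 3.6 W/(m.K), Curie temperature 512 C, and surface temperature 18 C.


T_Curie - T_surf = 512 - 18 = 494 C
Convert q to W/m^2: 89.9 mW/m^2 = 0.0899 W/m^2
d = 494 * 3.6 / 0.0899 = 19781.98 m

19781.98


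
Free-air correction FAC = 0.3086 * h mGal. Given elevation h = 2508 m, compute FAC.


FAC = 0.3086 * h
= 0.3086 * 2508
= 773.9688 mGal

773.9688


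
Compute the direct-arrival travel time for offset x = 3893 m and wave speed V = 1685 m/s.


t = x / V
= 3893 / 1685
= 2.3104 s

2.3104


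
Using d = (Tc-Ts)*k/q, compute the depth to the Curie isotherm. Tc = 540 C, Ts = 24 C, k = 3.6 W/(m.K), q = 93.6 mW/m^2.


T_Curie - T_surf = 540 - 24 = 516 C
Convert q to W/m^2: 93.6 mW/m^2 = 0.0936 W/m^2
d = 516 * 3.6 / 0.0936 = 19846.15 m

19846.15


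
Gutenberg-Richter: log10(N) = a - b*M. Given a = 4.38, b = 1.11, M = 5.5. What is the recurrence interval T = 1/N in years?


log10(N) = 4.38 - 1.11*5.5 = -1.725
N = 10^-1.725 = 0.018836
T = 1/N = 1/0.018836 = 53.0884 years

53.0884


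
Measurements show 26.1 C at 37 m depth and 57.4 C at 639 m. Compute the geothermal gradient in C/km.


dT = 57.4 - 26.1 = 31.3 C
dz = 639 - 37 = 602 m
gradient = dT/dz * 1000 = 31.3/602 * 1000 = 51.9934 C/km

51.9934


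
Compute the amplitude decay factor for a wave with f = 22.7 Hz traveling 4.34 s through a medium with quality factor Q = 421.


pi*f*t/Q = pi*22.7*4.34/421 = 0.735163
A/A0 = exp(-0.735163) = 0.479428

0.479428


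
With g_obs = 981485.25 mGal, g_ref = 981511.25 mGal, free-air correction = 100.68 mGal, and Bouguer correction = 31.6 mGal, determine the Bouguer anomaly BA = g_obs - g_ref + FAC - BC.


BA = g_obs - g_ref + FAC - BC
= 981485.25 - 981511.25 + 100.68 - 31.6
= 43.08 mGal

43.08


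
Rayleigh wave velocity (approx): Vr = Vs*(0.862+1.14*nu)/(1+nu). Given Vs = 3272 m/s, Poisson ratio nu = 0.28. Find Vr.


Numerator factor = 0.862 + 1.14*0.28 = 1.1812
Denominator = 1 + 0.28 = 1.28
Vr = 3272 * 1.1812 / 1.28 = 3019.44 m/s

3019.44


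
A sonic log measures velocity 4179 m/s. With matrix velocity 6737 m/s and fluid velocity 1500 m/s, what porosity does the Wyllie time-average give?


1/V - 1/Vm = 1/4179 - 1/6737 = 9.086e-05
1/Vf - 1/Vm = 1/1500 - 1/6737 = 0.00051823
phi = 9.086e-05 / 0.00051823 = 0.1753

0.1753


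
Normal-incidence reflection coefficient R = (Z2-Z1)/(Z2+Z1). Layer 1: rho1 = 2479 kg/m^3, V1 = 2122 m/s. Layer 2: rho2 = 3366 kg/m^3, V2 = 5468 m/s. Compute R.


Z1 = 2479 * 2122 = 5260438
Z2 = 3366 * 5468 = 18405288
R = (18405288 - 5260438) / (18405288 + 5260438) = 13144850 / 23665726 = 0.5554

0.5554


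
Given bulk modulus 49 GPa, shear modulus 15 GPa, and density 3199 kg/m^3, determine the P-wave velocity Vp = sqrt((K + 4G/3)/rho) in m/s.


First compute the effective modulus:
K + 4G/3 = 49e9 + 4*15e9/3 = 69000000000.0 Pa
Then divide by density:
69000000000.0 / 3199 = 21569240.3876 Pa/(kg/m^3)
Take the square root:
Vp = sqrt(21569240.3876) = 4644.27 m/s

4644.27


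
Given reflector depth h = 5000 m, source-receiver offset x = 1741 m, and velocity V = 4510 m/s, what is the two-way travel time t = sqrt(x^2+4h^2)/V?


x^2 + 4h^2 = 1741^2 + 4*5000^2 = 3031081 + 100000000 = 103031081
sqrt(103031081) = 10150.4227
t = 10150.4227 / 4510 = 2.2506 s

2.2506


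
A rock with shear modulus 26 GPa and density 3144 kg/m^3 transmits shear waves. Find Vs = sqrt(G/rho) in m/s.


Convert G to Pa: G = 26e9 Pa
Compute G/rho = 26e9 / 3144 = 8269720.1018
Vs = sqrt(8269720.1018) = 2875.71 m/s

2875.71


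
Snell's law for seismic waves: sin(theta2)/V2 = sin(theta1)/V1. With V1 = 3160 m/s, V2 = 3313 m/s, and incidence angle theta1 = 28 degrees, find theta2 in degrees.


sin(theta1) = sin(28 deg) = 0.469472
sin(theta2) = V2/V1 * sin(theta1) = 3313/3160 * 0.469472 = 0.492202
theta2 = arcsin(0.492202) = 29.4854 degrees

29.4854


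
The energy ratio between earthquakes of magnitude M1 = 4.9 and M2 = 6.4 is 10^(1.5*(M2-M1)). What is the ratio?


M2 - M1 = 6.4 - 4.9 = 1.5
1.5 * 1.5 = 2.25
ratio = 10^2.25 = 177.83

177.83


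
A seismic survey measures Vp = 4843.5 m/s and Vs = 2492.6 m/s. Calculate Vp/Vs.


Vp/Vs = 4843.5 / 2492.6
= 1.9432

1.9432


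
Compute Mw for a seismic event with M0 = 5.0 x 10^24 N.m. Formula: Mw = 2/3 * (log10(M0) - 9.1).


log10(M0) = log10(5.0 x 10^24) = 24.699
Mw = 2/3 * (24.699 - 9.1)
= 2/3 * 15.599
= 10.4

10.4


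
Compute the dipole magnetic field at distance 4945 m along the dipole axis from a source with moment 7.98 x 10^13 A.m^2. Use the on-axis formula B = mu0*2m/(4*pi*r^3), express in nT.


m = 7.98 x 10^13 = 79800000000000 A.m^2
2m = 159600000000000 A.m^2
r^3 = 4945^3 = 120920208625
B = (4pi*10^-7) * 159600000000000 / (4*pi * 120920208625) * 1e9
= 200559275.005172 / 1519528156347.38 * 1e9
= 131987.8636 nT

131987.8636


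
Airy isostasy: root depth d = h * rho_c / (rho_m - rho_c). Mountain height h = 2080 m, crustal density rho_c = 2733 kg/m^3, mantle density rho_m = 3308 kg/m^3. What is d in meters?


rho_m - rho_c = 3308 - 2733 = 575
d = 2080 * 2733 / 575
= 5684640 / 575
= 9886.33 m

9886.33


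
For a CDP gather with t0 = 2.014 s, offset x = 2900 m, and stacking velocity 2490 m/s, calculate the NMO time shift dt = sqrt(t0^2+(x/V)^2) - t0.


x/Vnmo = 2900/2490 = 1.164659
(x/Vnmo)^2 = 1.35643
t0^2 = 4.056196
sqrt(4.056196 + 1.35643) = 2.326505
dt = 2.326505 - 2.014 = 0.312505

0.312505


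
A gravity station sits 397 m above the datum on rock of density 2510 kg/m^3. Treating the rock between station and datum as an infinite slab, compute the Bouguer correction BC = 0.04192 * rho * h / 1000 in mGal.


BC = 0.04192 * rho * h / 1000
= 0.04192 * 2510 * 397 / 1000
= 41.772 mGal

41.772


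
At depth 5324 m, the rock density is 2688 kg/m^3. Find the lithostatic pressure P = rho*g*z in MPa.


P = rho * g * z / 1e6
= 2688 * 9.81 * 5324 / 1e6
= 140390046.72 / 1e6
= 140.39 MPa

140.39


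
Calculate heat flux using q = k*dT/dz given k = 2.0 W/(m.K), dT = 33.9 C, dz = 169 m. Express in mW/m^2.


q = k * dT / dz * 1000
= 2.0 * 33.9 / 169 * 1000
= 0.401183 * 1000
= 401.1834 mW/m^2

401.1834


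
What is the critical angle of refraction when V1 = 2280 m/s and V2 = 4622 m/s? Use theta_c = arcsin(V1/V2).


V1/V2 = 2280/4622 = 0.493293
theta_c = arcsin(0.493293) = 29.5572 degrees

29.5572


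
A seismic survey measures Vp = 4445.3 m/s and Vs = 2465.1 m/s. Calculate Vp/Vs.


Vp/Vs = 4445.3 / 2465.1
= 1.8033

1.8033


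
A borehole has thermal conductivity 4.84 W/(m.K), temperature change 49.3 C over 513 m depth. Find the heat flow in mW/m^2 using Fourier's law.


q = k * dT / dz * 1000
= 4.84 * 49.3 / 513 * 1000
= 0.465131 * 1000
= 465.1306 mW/m^2

465.1306


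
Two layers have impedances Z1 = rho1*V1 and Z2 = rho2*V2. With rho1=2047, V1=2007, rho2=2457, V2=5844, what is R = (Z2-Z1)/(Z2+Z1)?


Z1 = 2047 * 2007 = 4108329
Z2 = 2457 * 5844 = 14358708
R = (14358708 - 4108329) / (14358708 + 4108329) = 10250379 / 18467037 = 0.5551

0.5551


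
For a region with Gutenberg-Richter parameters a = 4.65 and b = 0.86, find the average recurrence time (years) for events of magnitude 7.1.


log10(N) = 4.65 - 0.86*7.1 = -1.456
N = 10^-1.456 = 0.034995
T = 1/N = 1/0.034995 = 28.5759 years

28.5759


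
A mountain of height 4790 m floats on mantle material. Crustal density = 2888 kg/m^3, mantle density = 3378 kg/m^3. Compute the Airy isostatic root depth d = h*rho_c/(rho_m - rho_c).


rho_m - rho_c = 3378 - 2888 = 490
d = 4790 * 2888 / 490
= 13833520 / 490
= 28231.67 m

28231.67


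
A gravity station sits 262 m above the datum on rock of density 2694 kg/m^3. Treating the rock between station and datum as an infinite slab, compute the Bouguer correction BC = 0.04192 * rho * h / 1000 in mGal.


BC = 0.04192 * rho * h / 1000
= 0.04192 * 2694 * 262 / 1000
= 29.5883 mGal

29.5883


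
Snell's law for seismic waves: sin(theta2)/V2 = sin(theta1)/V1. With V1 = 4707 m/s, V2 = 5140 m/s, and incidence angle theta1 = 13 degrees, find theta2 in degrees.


sin(theta1) = sin(13 deg) = 0.224951
sin(theta2) = V2/V1 * sin(theta1) = 5140/4707 * 0.224951 = 0.245644
theta2 = arcsin(0.245644) = 14.2199 degrees

14.2199


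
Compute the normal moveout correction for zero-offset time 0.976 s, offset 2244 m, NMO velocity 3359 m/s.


x/Vnmo = 2244/3359 = 0.668056
(x/Vnmo)^2 = 0.446299
t0^2 = 0.952576
sqrt(0.952576 + 0.446299) = 1.18274
dt = 1.18274 - 0.976 = 0.20674

0.20674


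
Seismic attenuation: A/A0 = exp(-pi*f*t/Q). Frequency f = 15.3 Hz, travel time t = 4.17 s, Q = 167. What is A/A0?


pi*f*t/Q = pi*15.3*4.17/167 = 1.20022
A/A0 = exp(-1.20022) = 0.301128

0.301128


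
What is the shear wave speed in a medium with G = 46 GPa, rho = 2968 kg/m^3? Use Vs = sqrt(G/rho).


Convert G to Pa: G = 46e9 Pa
Compute G/rho = 46e9 / 2968 = 15498652.2911
Vs = sqrt(15498652.2911) = 3936.83 m/s

3936.83


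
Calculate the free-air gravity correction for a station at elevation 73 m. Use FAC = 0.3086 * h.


FAC = 0.3086 * h
= 0.3086 * 73
= 22.5278 mGal

22.5278


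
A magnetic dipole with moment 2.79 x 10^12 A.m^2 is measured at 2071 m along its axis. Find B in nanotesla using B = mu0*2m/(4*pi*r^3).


m = 2.79 x 10^12 = 2790000000000 A.m^2
2m = 5580000000000 A.m^2
r^3 = 2071^3 = 8882603911
B = (4pi*10^-7) * 5580000000000 / (4*pi * 8882603911) * 1e9
= 7012034.802812 / 111622092766.18 * 1e9
= 62819.4171 nT

62819.4171


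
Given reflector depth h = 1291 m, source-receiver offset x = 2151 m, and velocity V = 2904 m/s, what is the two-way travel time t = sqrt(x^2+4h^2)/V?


x^2 + 4h^2 = 2151^2 + 4*1291^2 = 4626801 + 6666724 = 11293525
sqrt(11293525) = 3360.584
t = 3360.584 / 2904 = 1.1572 s

1.1572


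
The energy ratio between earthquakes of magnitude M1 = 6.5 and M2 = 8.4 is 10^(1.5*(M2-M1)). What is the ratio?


M2 - M1 = 8.4 - 6.5 = 1.9
1.5 * 1.9 = 2.85
ratio = 10^2.85 = 707.95

707.95


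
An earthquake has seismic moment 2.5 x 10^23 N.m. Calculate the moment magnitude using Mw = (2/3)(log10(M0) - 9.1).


log10(M0) = log10(2.5 x 10^23) = 23.3979
Mw = 2/3 * (23.3979 - 9.1)
= 2/3 * 14.2979
= 9.53

9.53


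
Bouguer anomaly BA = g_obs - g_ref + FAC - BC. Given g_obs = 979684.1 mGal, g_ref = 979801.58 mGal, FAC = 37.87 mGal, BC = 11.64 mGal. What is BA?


BA = g_obs - g_ref + FAC - BC
= 979684.1 - 979801.58 + 37.87 - 11.64
= -91.25 mGal

-91.25
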